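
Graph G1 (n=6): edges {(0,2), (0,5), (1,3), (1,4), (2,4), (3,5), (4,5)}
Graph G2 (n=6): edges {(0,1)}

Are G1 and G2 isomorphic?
No, not isomorphic

The graphs are NOT isomorphic.

Connected components of G1: 1 component(s) with vertex sets [[0, 1, 2, 3, 4, 5]], sizes [6].
Connected components of G2: 5 component(s) with vertex sets [[2], [3], [4], [5], [0, 1]], sizes [1, 1, 1, 1, 2].
The number of connected components (and the multiset of component sizes) is an isomorphism invariant — an isomorphism maps each component of G1 bijectively onto a component of G2. Since G1 has 1 component(s) and G2 has 5, they cannot be isomorphic.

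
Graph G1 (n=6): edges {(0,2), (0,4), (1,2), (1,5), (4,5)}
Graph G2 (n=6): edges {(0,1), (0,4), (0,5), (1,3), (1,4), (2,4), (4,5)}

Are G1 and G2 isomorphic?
No, not isomorphic

The graphs are NOT isomorphic.

Degrees in G1: deg(0)=2, deg(1)=2, deg(2)=2, deg(3)=0, deg(4)=2, deg(5)=2.
Sorted degree sequence of G1: [2, 2, 2, 2, 2, 0].
Degrees in G2: deg(0)=3, deg(1)=3, deg(2)=1, deg(3)=1, deg(4)=4, deg(5)=2.
Sorted degree sequence of G2: [4, 3, 3, 2, 1, 1].
The (sorted) degree sequence is an isomorphism invariant, so since G1 and G2 have different degree sequences they cannot be isomorphic.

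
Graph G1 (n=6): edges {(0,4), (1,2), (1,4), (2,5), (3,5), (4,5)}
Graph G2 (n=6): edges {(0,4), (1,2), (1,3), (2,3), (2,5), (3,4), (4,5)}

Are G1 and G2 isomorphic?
No, not isomorphic

The graphs are NOT isomorphic.

Counting triangles (3-cliques): G1 has 0, G2 has 1.
Triangle count is an isomorphism invariant, so differing triangle counts rule out isomorphism.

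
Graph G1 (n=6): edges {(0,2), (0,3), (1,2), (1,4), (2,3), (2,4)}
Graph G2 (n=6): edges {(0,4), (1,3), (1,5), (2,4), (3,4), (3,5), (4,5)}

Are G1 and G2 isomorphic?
No, not isomorphic

The graphs are NOT isomorphic.

Degrees in G1: deg(0)=2, deg(1)=2, deg(2)=4, deg(3)=2, deg(4)=2, deg(5)=0.
Sorted degree sequence of G1: [4, 2, 2, 2, 2, 0].
Degrees in G2: deg(0)=1, deg(1)=2, deg(2)=1, deg(3)=3, deg(4)=4, deg(5)=3.
Sorted degree sequence of G2: [4, 3, 3, 2, 1, 1].
The (sorted) degree sequence is an isomorphism invariant, so since G1 and G2 have different degree sequences they cannot be isomorphic.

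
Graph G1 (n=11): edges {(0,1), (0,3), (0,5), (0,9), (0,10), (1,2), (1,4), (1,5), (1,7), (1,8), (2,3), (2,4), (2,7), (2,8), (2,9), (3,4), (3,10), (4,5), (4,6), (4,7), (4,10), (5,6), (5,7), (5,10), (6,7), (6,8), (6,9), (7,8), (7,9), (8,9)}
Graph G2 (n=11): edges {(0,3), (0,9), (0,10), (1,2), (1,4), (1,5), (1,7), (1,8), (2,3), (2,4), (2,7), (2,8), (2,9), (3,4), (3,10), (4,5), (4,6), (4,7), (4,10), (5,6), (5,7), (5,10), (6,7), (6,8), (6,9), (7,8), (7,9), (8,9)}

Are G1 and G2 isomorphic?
No, not isomorphic

The graphs are NOT isomorphic.

Counting edges: G1 has 30 edge(s); G2 has 28 edge(s).
Edge count is an isomorphism invariant (a bijection on vertices induces a bijection on edges), so differing edge counts rule out isomorphism.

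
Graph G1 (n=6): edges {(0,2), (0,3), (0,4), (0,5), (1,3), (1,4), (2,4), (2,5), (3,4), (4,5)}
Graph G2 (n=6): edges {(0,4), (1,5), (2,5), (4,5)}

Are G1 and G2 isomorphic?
No, not isomorphic

The graphs are NOT isomorphic.

Degrees in G1: deg(0)=4, deg(1)=2, deg(2)=3, deg(3)=3, deg(4)=5, deg(5)=3.
Sorted degree sequence of G1: [5, 4, 3, 3, 3, 2].
Degrees in G2: deg(0)=1, deg(1)=1, deg(2)=1, deg(3)=0, deg(4)=2, deg(5)=3.
Sorted degree sequence of G2: [3, 2, 1, 1, 1, 0].
The (sorted) degree sequence is an isomorphism invariant, so since G1 and G2 have different degree sequences they cannot be isomorphic.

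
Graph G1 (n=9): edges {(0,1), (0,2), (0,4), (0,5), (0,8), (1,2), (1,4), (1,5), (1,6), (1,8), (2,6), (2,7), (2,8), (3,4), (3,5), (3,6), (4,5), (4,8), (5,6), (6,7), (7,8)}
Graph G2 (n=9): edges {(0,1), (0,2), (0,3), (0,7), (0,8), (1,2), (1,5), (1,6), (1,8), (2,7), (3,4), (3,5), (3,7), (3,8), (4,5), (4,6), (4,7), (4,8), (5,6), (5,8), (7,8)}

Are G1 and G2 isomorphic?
Yes, isomorphic

The graphs are isomorphic.
One valid mapping φ: V(G1) → V(G2): 0→3, 1→8, 2→0, 3→6, 4→4, 5→5, 6→1, 7→2, 8→7

Verify φ preserves adjacency — for each edge of G1, its image is an edge of G2:
  (0,1) → (φ(0),φ(1)) = (3,8) ∈ E(G2) ✓
  (0,2) → (φ(0),φ(2)) = (0,3) ∈ E(G2) ✓
  (0,4) → (φ(0),φ(4)) = (3,4) ∈ E(G2) ✓
  (0,5) → (φ(0),φ(5)) = (3,5) ∈ E(G2) ✓
  (0,8) → (φ(0),φ(8)) = (3,7) ∈ E(G2) ✓
  (1,2) → (φ(1),φ(2)) = (0,8) ∈ E(G2) ✓
  (1,4) → (φ(1),φ(4)) = (4,8) ∈ E(G2) ✓
  (1,5) → (φ(1),φ(5)) = (5,8) ∈ E(G2) ✓
  (1,6) → (φ(1),φ(6)) = (1,8) ∈ E(G2) ✓
  (1,8) → (φ(1),φ(8)) = (7,8) ∈ E(G2) ✓
  (2,6) → (φ(2),φ(6)) = (0,1) ∈ E(G2) ✓
  (2,7) → (φ(2),φ(7)) = (0,2) ∈ E(G2) ✓
  (2,8) → (φ(2),φ(8)) = (0,7) ∈ E(G2) ✓
  (3,4) → (φ(3),φ(4)) = (4,6) ∈ E(G2) ✓
  (3,5) → (φ(3),φ(5)) = (5,6) ∈ E(G2) ✓
  (3,6) → (φ(3),φ(6)) = (1,6) ∈ E(G2) ✓
  (4,5) → (φ(4),φ(5)) = (4,5) ∈ E(G2) ✓
  (4,8) → (φ(4),φ(8)) = (4,7) ∈ E(G2) ✓
  (5,6) → (φ(5),φ(6)) = (1,5) ∈ E(G2) ✓
  (6,7) → (φ(6),φ(7)) = (1,2) ∈ E(G2) ✓
  (7,8) → (φ(7),φ(8)) = (2,7) ∈ E(G2) ✓
All 21 edges of G1 map to edges of G2, and |E(G1)| = |E(G2)| = 21, so φ is a bijection on edges as well as vertices. Hence G1 ≅ G2.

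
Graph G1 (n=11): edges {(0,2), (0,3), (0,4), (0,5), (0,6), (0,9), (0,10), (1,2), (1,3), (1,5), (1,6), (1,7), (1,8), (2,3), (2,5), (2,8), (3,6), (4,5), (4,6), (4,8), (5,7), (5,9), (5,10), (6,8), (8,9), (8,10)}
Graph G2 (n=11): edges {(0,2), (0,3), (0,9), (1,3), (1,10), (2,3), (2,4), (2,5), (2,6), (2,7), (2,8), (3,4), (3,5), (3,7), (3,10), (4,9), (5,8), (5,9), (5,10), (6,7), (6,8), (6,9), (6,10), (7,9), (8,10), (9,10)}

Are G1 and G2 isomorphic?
Yes, isomorphic

The graphs are isomorphic.
One valid mapping φ: V(G1) → V(G2): 0→2, 1→10, 2→5, 3→8, 4→7, 5→3, 6→6, 7→1, 8→9, 9→0, 10→4

Verify φ preserves adjacency — for each edge of G1, its image is an edge of G2:
  (0,2) → (φ(0),φ(2)) = (2,5) ∈ E(G2) ✓
  (0,3) → (φ(0),φ(3)) = (2,8) ∈ E(G2) ✓
  (0,4) → (φ(0),φ(4)) = (2,7) ∈ E(G2) ✓
  (0,5) → (φ(0),φ(5)) = (2,3) ∈ E(G2) ✓
  (0,6) → (φ(0),φ(6)) = (2,6) ∈ E(G2) ✓
  (0,9) → (φ(0),φ(9)) = (0,2) ∈ E(G2) ✓
  (0,10) → (φ(0),φ(10)) = (2,4) ∈ E(G2) ✓
  (1,2) → (φ(1),φ(2)) = (5,10) ∈ E(G2) ✓
  (1,3) → (φ(1),φ(3)) = (8,10) ∈ E(G2) ✓
  (1,5) → (φ(1),φ(5)) = (3,10) ∈ E(G2) ✓
  (1,6) → (φ(1),φ(6)) = (6,10) ∈ E(G2) ✓
  (1,7) → (φ(1),φ(7)) = (1,10) ∈ E(G2) ✓
  (1,8) → (φ(1),φ(8)) = (9,10) ∈ E(G2) ✓
  (2,3) → (φ(2),φ(3)) = (5,8) ∈ E(G2) ✓
  (2,5) → (φ(2),φ(5)) = (3,5) ∈ E(G2) ✓
  (2,8) → (φ(2),φ(8)) = (5,9) ∈ E(G2) ✓
  (3,6) → (φ(3),φ(6)) = (6,8) ∈ E(G2) ✓
  (4,5) → (φ(4),φ(5)) = (3,7) ∈ E(G2) ✓
  (4,6) → (φ(4),φ(6)) = (6,7) ∈ E(G2) ✓
  (4,8) → (φ(4),φ(8)) = (7,9) ∈ E(G2) ✓
  (5,7) → (φ(5),φ(7)) = (1,3) ∈ E(G2) ✓
  (5,9) → (φ(5),φ(9)) = (0,3) ∈ E(G2) ✓
  (5,10) → (φ(5),φ(10)) = (3,4) ∈ E(G2) ✓
  (6,8) → (φ(6),φ(8)) = (6,9) ∈ E(G2) ✓
  (8,9) → (φ(8),φ(9)) = (0,9) ∈ E(G2) ✓
  (8,10) → (φ(8),φ(10)) = (4,9) ∈ E(G2) ✓
All 26 edges of G1 map to edges of G2, and |E(G1)| = |E(G2)| = 26, so φ is a bijection on edges as well as vertices. Hence G1 ≅ G2.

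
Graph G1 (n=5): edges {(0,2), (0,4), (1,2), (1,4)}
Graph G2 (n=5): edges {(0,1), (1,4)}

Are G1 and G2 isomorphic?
No, not isomorphic

The graphs are NOT isomorphic.

Connected components of G1: 2 component(s) with vertex sets [[3], [0, 1, 2, 4]], sizes [1, 4].
Connected components of G2: 3 component(s) with vertex sets [[2], [3], [0, 1, 4]], sizes [1, 1, 3].
The number of connected components (and the multiset of component sizes) is an isomorphism invariant — an isomorphism maps each component of G1 bijectively onto a component of G2. Since G1 has 2 component(s) and G2 has 3, they cannot be isomorphic.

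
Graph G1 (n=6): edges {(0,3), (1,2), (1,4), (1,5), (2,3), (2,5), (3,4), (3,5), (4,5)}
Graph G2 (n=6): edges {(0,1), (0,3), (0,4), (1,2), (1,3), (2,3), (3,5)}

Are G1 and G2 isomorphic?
No, not isomorphic

The graphs are NOT isomorphic.

Degrees in G1: deg(0)=1, deg(1)=3, deg(2)=3, deg(3)=4, deg(4)=3, deg(5)=4.
Sorted degree sequence of G1: [4, 4, 3, 3, 3, 1].
Degrees in G2: deg(0)=3, deg(1)=3, deg(2)=2, deg(3)=4, deg(4)=1, deg(5)=1.
Sorted degree sequence of G2: [4, 3, 3, 2, 1, 1].
The (sorted) degree sequence is an isomorphism invariant, so since G1 and G2 have different degree sequences they cannot be isomorphic.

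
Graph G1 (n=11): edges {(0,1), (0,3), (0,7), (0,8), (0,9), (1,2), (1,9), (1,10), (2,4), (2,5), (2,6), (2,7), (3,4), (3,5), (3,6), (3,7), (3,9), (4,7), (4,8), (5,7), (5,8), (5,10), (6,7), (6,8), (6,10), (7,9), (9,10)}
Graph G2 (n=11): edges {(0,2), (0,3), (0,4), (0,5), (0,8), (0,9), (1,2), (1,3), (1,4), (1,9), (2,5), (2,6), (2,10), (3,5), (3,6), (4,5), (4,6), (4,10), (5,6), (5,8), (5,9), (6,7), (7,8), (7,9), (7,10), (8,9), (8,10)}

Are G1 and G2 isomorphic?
Yes, isomorphic

The graphs are isomorphic.
One valid mapping φ: V(G1) → V(G2): 0→9, 1→7, 2→6, 3→0, 4→3, 5→2, 6→4, 7→5, 8→1, 9→8, 10→10

Verify φ preserves adjacency — for each edge of G1, its image is an edge of G2:
  (0,1) → (φ(0),φ(1)) = (7,9) ∈ E(G2) ✓
  (0,3) → (φ(0),φ(3)) = (0,9) ∈ E(G2) ✓
  (0,7) → (φ(0),φ(7)) = (5,9) ∈ E(G2) ✓
  (0,8) → (φ(0),φ(8)) = (1,9) ∈ E(G2) ✓
  (0,9) → (φ(0),φ(9)) = (8,9) ∈ E(G2) ✓
  (1,2) → (φ(1),φ(2)) = (6,7) ∈ E(G2) ✓
  (1,9) → (φ(1),φ(9)) = (7,8) ∈ E(G2) ✓
  (1,10) → (φ(1),φ(10)) = (7,10) ∈ E(G2) ✓
  (2,4) → (φ(2),φ(4)) = (3,6) ∈ E(G2) ✓
  (2,5) → (φ(2),φ(5)) = (2,6) ∈ E(G2) ✓
  (2,6) → (φ(2),φ(6)) = (4,6) ∈ E(G2) ✓
  (2,7) → (φ(2),φ(7)) = (5,6) ∈ E(G2) ✓
  (3,4) → (φ(3),φ(4)) = (0,3) ∈ E(G2) ✓
  (3,5) → (φ(3),φ(5)) = (0,2) ∈ E(G2) ✓
  (3,6) → (φ(3),φ(6)) = (0,4) ∈ E(G2) ✓
  (3,7) → (φ(3),φ(7)) = (0,5) ∈ E(G2) ✓
  (3,9) → (φ(3),φ(9)) = (0,8) ∈ E(G2) ✓
  (4,7) → (φ(4),φ(7)) = (3,5) ∈ E(G2) ✓
  (4,8) → (φ(4),φ(8)) = (1,3) ∈ E(G2) ✓
  (5,7) → (φ(5),φ(7)) = (2,5) ∈ E(G2) ✓
  (5,8) → (φ(5),φ(8)) = (1,2) ∈ E(G2) ✓
  (5,10) → (φ(5),φ(10)) = (2,10) ∈ E(G2) ✓
  (6,7) → (φ(6),φ(7)) = (4,5) ∈ E(G2) ✓
  (6,8) → (φ(6),φ(8)) = (1,4) ∈ E(G2) ✓
  (6,10) → (φ(6),φ(10)) = (4,10) ∈ E(G2) ✓
  (7,9) → (φ(7),φ(9)) = (5,8) ∈ E(G2) ✓
  (9,10) → (φ(9),φ(10)) = (8,10) ∈ E(G2) ✓
All 27 edges of G1 map to edges of G2, and |E(G1)| = |E(G2)| = 27, so φ is a bijection on edges as well as vertices. Hence G1 ≅ G2.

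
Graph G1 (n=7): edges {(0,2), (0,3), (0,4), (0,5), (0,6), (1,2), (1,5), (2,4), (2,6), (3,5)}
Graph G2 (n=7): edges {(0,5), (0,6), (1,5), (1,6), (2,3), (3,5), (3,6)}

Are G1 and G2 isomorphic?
No, not isomorphic

The graphs are NOT isomorphic.

Connected components of G1: 1 component(s) with vertex sets [[0, 1, 2, 3, 4, 5, 6]], sizes [7].
Connected components of G2: 2 component(s) with vertex sets [[4], [0, 1, 2, 3, 5, 6]], sizes [1, 6].
The number of connected components (and the multiset of component sizes) is an isomorphism invariant — an isomorphism maps each component of G1 bijectively onto a component of G2. Since G1 has 1 component(s) and G2 has 2, they cannot be isomorphic.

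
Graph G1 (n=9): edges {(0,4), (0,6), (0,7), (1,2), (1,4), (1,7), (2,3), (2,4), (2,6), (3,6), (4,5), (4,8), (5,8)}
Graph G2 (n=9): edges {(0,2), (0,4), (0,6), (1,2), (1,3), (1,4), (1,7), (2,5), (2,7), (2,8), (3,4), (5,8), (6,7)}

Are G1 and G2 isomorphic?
Yes, isomorphic

The graphs are isomorphic.
One valid mapping φ: V(G1) → V(G2): 0→0, 1→7, 2→1, 3→3, 4→2, 5→8, 6→4, 7→6, 8→5

Verify φ preserves adjacency — for each edge of G1, its image is an edge of G2:
  (0,4) → (φ(0),φ(4)) = (0,2) ∈ E(G2) ✓
  (0,6) → (φ(0),φ(6)) = (0,4) ∈ E(G2) ✓
  (0,7) → (φ(0),φ(7)) = (0,6) ∈ E(G2) ✓
  (1,2) → (φ(1),φ(2)) = (1,7) ∈ E(G2) ✓
  (1,4) → (φ(1),φ(4)) = (2,7) ∈ E(G2) ✓
  (1,7) → (φ(1),φ(7)) = (6,7) ∈ E(G2) ✓
  (2,3) → (φ(2),φ(3)) = (1,3) ∈ E(G2) ✓
  (2,4) → (φ(2),φ(4)) = (1,2) ∈ E(G2) ✓
  (2,6) → (φ(2),φ(6)) = (1,4) ∈ E(G2) ✓
  (3,6) → (φ(3),φ(6)) = (3,4) ∈ E(G2) ✓
  (4,5) → (φ(4),φ(5)) = (2,8) ∈ E(G2) ✓
  (4,8) → (φ(4),φ(8)) = (2,5) ∈ E(G2) ✓
  (5,8) → (φ(5),φ(8)) = (5,8) ∈ E(G2) ✓
All 13 edges of G1 map to edges of G2, and |E(G1)| = |E(G2)| = 13, so φ is a bijection on edges as well as vertices. Hence G1 ≅ G2.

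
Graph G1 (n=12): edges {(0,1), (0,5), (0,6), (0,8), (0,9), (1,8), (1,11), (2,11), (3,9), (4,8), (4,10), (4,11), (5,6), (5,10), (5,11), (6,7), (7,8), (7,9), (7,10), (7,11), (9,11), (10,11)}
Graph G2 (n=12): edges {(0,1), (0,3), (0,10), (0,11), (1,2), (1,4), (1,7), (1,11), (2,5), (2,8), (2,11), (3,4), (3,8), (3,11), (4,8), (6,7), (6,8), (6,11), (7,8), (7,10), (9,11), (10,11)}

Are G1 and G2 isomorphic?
Yes, isomorphic

The graphs are isomorphic.
One valid mapping φ: V(G1) → V(G2): 0→8, 1→6, 2→9, 3→5, 4→10, 5→3, 6→4, 7→1, 8→7, 9→2, 10→0, 11→11

Verify φ preserves adjacency — for each edge of G1, its image is an edge of G2:
  (0,1) → (φ(0),φ(1)) = (6,8) ∈ E(G2) ✓
  (0,5) → (φ(0),φ(5)) = (3,8) ∈ E(G2) ✓
  (0,6) → (φ(0),φ(6)) = (4,8) ∈ E(G2) ✓
  (0,8) → (φ(0),φ(8)) = (7,8) ∈ E(G2) ✓
  (0,9) → (φ(0),φ(9)) = (2,8) ∈ E(G2) ✓
  (1,8) → (φ(1),φ(8)) = (6,7) ∈ E(G2) ✓
  (1,11) → (φ(1),φ(11)) = (6,11) ∈ E(G2) ✓
  (2,11) → (φ(2),φ(11)) = (9,11) ∈ E(G2) ✓
  (3,9) → (φ(3),φ(9)) = (2,5) ∈ E(G2) ✓
  (4,8) → (φ(4),φ(8)) = (7,10) ∈ E(G2) ✓
  (4,10) → (φ(4),φ(10)) = (0,10) ∈ E(G2) ✓
  (4,11) → (φ(4),φ(11)) = (10,11) ∈ E(G2) ✓
  (5,6) → (φ(5),φ(6)) = (3,4) ∈ E(G2) ✓
  (5,10) → (φ(5),φ(10)) = (0,3) ∈ E(G2) ✓
  (5,11) → (φ(5),φ(11)) = (3,11) ∈ E(G2) ✓
  (6,7) → (φ(6),φ(7)) = (1,4) ∈ E(G2) ✓
  (7,8) → (φ(7),φ(8)) = (1,7) ∈ E(G2) ✓
  (7,9) → (φ(7),φ(9)) = (1,2) ∈ E(G2) ✓
  (7,10) → (φ(7),φ(10)) = (0,1) ∈ E(G2) ✓
  (7,11) → (φ(7),φ(11)) = (1,11) ∈ E(G2) ✓
  (9,11) → (φ(9),φ(11)) = (2,11) ∈ E(G2) ✓
  (10,11) → (φ(10),φ(11)) = (0,11) ∈ E(G2) ✓
All 22 edges of G1 map to edges of G2, and |E(G1)| = |E(G2)| = 22, so φ is a bijection on edges as well as vertices. Hence G1 ≅ G2.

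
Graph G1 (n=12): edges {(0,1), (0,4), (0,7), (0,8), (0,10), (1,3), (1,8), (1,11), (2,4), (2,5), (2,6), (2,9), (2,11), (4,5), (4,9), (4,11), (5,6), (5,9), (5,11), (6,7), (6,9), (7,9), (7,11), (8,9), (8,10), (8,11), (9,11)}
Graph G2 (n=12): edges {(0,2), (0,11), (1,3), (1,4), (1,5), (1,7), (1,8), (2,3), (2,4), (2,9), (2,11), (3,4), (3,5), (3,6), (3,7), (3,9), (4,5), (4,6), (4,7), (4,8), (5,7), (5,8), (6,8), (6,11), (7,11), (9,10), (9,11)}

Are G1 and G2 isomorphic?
Yes, isomorphic

The graphs are isomorphic.
One valid mapping φ: V(G1) → V(G2): 0→11, 1→9, 2→1, 3→10, 4→7, 5→5, 6→8, 7→6, 8→2, 9→4, 10→0, 11→3

Verify φ preserves adjacency — for each edge of G1, its image is an edge of G2:
  (0,1) → (φ(0),φ(1)) = (9,11) ∈ E(G2) ✓
  (0,4) → (φ(0),φ(4)) = (7,11) ∈ E(G2) ✓
  (0,7) → (φ(0),φ(7)) = (6,11) ∈ E(G2) ✓
  (0,8) → (φ(0),φ(8)) = (2,11) ∈ E(G2) ✓
  (0,10) → (φ(0),φ(10)) = (0,11) ∈ E(G2) ✓
  (1,3) → (φ(1),φ(3)) = (9,10) ∈ E(G2) ✓
  (1,8) → (φ(1),φ(8)) = (2,9) ∈ E(G2) ✓
  (1,11) → (φ(1),φ(11)) = (3,9) ∈ E(G2) ✓
  (2,4) → (φ(2),φ(4)) = (1,7) ∈ E(G2) ✓
  (2,5) → (φ(2),φ(5)) = (1,5) ∈ E(G2) ✓
  (2,6) → (φ(2),φ(6)) = (1,8) ∈ E(G2) ✓
  (2,9) → (φ(2),φ(9)) = (1,4) ∈ E(G2) ✓
  (2,11) → (φ(2),φ(11)) = (1,3) ∈ E(G2) ✓
  (4,5) → (φ(4),φ(5)) = (5,7) ∈ E(G2) ✓
  (4,9) → (φ(4),φ(9)) = (4,7) ∈ E(G2) ✓
  (4,11) → (φ(4),φ(11)) = (3,7) ∈ E(G2) ✓
  (5,6) → (φ(5),φ(6)) = (5,8) ∈ E(G2) ✓
  (5,9) → (φ(5),φ(9)) = (4,5) ∈ E(G2) ✓
  (5,11) → (φ(5),φ(11)) = (3,5) ∈ E(G2) ✓
  (6,7) → (φ(6),φ(7)) = (6,8) ∈ E(G2) ✓
  (6,9) → (φ(6),φ(9)) = (4,8) ∈ E(G2) ✓
  (7,9) → (φ(7),φ(9)) = (4,6) ∈ E(G2) ✓
  (7,11) → (φ(7),φ(11)) = (3,6) ∈ E(G2) ✓
  (8,9) → (φ(8),φ(9)) = (2,4) ∈ E(G2) ✓
  (8,10) → (φ(8),φ(10)) = (0,2) ∈ E(G2) ✓
  (8,11) → (φ(8),φ(11)) = (2,3) ∈ E(G2) ✓
  (9,11) → (φ(9),φ(11)) = (3,4) ∈ E(G2) ✓
All 27 edges of G1 map to edges of G2, and |E(G1)| = |E(G2)| = 27, so φ is a bijection on edges as well as vertices. Hence G1 ≅ G2.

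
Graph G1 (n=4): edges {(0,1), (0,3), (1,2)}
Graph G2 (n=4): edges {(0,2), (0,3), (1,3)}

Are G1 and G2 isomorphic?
Yes, isomorphic

The graphs are isomorphic.
One valid mapping φ: V(G1) → V(G2): 0→0, 1→3, 2→1, 3→2

Verify φ preserves adjacency — for each edge of G1, its image is an edge of G2:
  (0,1) → (φ(0),φ(1)) = (0,3) ∈ E(G2) ✓
  (0,3) → (φ(0),φ(3)) = (0,2) ∈ E(G2) ✓
  (1,2) → (φ(1),φ(2)) = (1,3) ∈ E(G2) ✓
All 3 edges of G1 map to edges of G2, and |E(G1)| = |E(G2)| = 3, so φ is a bijection on edges as well as vertices. Hence G1 ≅ G2.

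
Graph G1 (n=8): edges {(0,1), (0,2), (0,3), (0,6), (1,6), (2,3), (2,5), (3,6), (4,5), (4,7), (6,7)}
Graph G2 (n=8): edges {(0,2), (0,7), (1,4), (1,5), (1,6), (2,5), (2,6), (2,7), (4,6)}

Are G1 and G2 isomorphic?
No, not isomorphic

The graphs are NOT isomorphic.

Degrees in G1: deg(0)=4, deg(1)=2, deg(2)=3, deg(3)=3, deg(4)=2, deg(5)=2, deg(6)=4, deg(7)=2.
Sorted degree sequence of G1: [4, 4, 3, 3, 2, 2, 2, 2].
Degrees in G2: deg(0)=2, deg(1)=3, deg(2)=4, deg(3)=0, deg(4)=2, deg(5)=2, deg(6)=3, deg(7)=2.
Sorted degree sequence of G2: [4, 3, 3, 2, 2, 2, 2, 0].
The (sorted) degree sequence is an isomorphism invariant, so since G1 and G2 have different degree sequences they cannot be isomorphic.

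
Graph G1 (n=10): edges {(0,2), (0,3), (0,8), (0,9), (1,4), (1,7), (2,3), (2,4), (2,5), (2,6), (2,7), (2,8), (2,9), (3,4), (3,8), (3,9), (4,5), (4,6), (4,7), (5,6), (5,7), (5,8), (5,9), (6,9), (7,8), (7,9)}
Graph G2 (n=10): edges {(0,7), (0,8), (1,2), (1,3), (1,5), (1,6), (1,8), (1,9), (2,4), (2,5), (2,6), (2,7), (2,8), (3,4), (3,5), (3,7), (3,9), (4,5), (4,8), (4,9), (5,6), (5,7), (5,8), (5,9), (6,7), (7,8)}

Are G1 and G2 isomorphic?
Yes, isomorphic

The graphs are isomorphic.
One valid mapping φ: V(G1) → V(G2): 0→9, 1→0, 2→5, 3→3, 4→7, 5→2, 6→6, 7→8, 8→4, 9→1

Verify φ preserves adjacency — for each edge of G1, its image is an edge of G2:
  (0,2) → (φ(0),φ(2)) = (5,9) ∈ E(G2) ✓
  (0,3) → (φ(0),φ(3)) = (3,9) ∈ E(G2) ✓
  (0,8) → (φ(0),φ(8)) = (4,9) ∈ E(G2) ✓
  (0,9) → (φ(0),φ(9)) = (1,9) ∈ E(G2) ✓
  (1,4) → (φ(1),φ(4)) = (0,7) ∈ E(G2) ✓
  (1,7) → (φ(1),φ(7)) = (0,8) ∈ E(G2) ✓
  (2,3) → (φ(2),φ(3)) = (3,5) ∈ E(G2) ✓
  (2,4) → (φ(2),φ(4)) = (5,7) ∈ E(G2) ✓
  (2,5) → (φ(2),φ(5)) = (2,5) ∈ E(G2) ✓
  (2,6) → (φ(2),φ(6)) = (5,6) ∈ E(G2) ✓
  (2,7) → (φ(2),φ(7)) = (5,8) ∈ E(G2) ✓
  (2,8) → (φ(2),φ(8)) = (4,5) ∈ E(G2) ✓
  (2,9) → (φ(2),φ(9)) = (1,5) ∈ E(G2) ✓
  (3,4) → (φ(3),φ(4)) = (3,7) ∈ E(G2) ✓
  (3,8) → (φ(3),φ(8)) = (3,4) ∈ E(G2) ✓
  (3,9) → (φ(3),φ(9)) = (1,3) ∈ E(G2) ✓
  (4,5) → (φ(4),φ(5)) = (2,7) ∈ E(G2) ✓
  (4,6) → (φ(4),φ(6)) = (6,7) ∈ E(G2) ✓
  (4,7) → (φ(4),φ(7)) = (7,8) ∈ E(G2) ✓
  (5,6) → (φ(5),φ(6)) = (2,6) ∈ E(G2) ✓
  (5,7) → (φ(5),φ(7)) = (2,8) ∈ E(G2) ✓
  (5,8) → (φ(5),φ(8)) = (2,4) ∈ E(G2) ✓
  (5,9) → (φ(5),φ(9)) = (1,2) ∈ E(G2) ✓
  (6,9) → (φ(6),φ(9)) = (1,6) ∈ E(G2) ✓
  (7,8) → (φ(7),φ(8)) = (4,8) ∈ E(G2) ✓
  (7,9) → (φ(7),φ(9)) = (1,8) ∈ E(G2) ✓
All 26 edges of G1 map to edges of G2, and |E(G1)| = |E(G2)| = 26, so φ is a bijection on edges as well as vertices. Hence G1 ≅ G2.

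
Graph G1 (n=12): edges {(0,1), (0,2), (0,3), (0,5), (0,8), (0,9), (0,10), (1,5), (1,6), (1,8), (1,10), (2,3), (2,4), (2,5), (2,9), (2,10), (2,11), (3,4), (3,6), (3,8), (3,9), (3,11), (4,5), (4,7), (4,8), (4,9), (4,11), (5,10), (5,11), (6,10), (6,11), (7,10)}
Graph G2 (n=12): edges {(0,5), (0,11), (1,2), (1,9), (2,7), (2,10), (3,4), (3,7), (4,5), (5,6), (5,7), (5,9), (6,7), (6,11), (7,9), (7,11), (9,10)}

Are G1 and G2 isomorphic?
No, not isomorphic

The graphs are NOT isomorphic.

Counting triangles (3-cliques): G1 has 25, G2 has 3.
Triangle count is an isomorphism invariant, so differing triangle counts rule out isomorphism.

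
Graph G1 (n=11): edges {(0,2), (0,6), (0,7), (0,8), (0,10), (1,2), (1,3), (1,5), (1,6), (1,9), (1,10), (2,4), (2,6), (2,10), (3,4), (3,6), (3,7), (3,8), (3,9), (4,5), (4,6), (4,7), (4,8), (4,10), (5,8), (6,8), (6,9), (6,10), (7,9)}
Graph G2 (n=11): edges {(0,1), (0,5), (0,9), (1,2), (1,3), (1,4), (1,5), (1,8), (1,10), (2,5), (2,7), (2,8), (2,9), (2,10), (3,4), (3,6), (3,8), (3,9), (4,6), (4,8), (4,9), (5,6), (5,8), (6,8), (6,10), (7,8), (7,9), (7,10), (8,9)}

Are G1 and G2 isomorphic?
Yes, isomorphic

The graphs are isomorphic.
One valid mapping φ: V(G1) → V(G2): 0→6, 1→9, 2→4, 3→2, 4→1, 5→0, 6→8, 7→10, 8→5, 9→7, 10→3

Verify φ preserves adjacency — for each edge of G1, its image is an edge of G2:
  (0,2) → (φ(0),φ(2)) = (4,6) ∈ E(G2) ✓
  (0,6) → (φ(0),φ(6)) = (6,8) ∈ E(G2) ✓
  (0,7) → (φ(0),φ(7)) = (6,10) ∈ E(G2) ✓
  (0,8) → (φ(0),φ(8)) = (5,6) ∈ E(G2) ✓
  (0,10) → (φ(0),φ(10)) = (3,6) ∈ E(G2) ✓
  (1,2) → (φ(1),φ(2)) = (4,9) ∈ E(G2) ✓
  (1,3) → (φ(1),φ(3)) = (2,9) ∈ E(G2) ✓
  (1,5) → (φ(1),φ(5)) = (0,9) ∈ E(G2) ✓
  (1,6) → (φ(1),φ(6)) = (8,9) ∈ E(G2) ✓
  (1,9) → (φ(1),φ(9)) = (7,9) ∈ E(G2) ✓
  (1,10) → (φ(1),φ(10)) = (3,9) ∈ E(G2) ✓
  (2,4) → (φ(2),φ(4)) = (1,4) ∈ E(G2) ✓
  (2,6) → (φ(2),φ(6)) = (4,8) ∈ E(G2) ✓
  (2,10) → (φ(2),φ(10)) = (3,4) ∈ E(G2) ✓
  (3,4) → (φ(3),φ(4)) = (1,2) ∈ E(G2) ✓
  (3,6) → (φ(3),φ(6)) = (2,8) ∈ E(G2) ✓
  (3,7) → (φ(3),φ(7)) = (2,10) ∈ E(G2) ✓
  (3,8) → (φ(3),φ(8)) = (2,5) ∈ E(G2) ✓
  (3,9) → (φ(3),φ(9)) = (2,7) ∈ E(G2) ✓
  (4,5) → (φ(4),φ(5)) = (0,1) ∈ E(G2) ✓
  (4,6) → (φ(4),φ(6)) = (1,8) ∈ E(G2) ✓
  (4,7) → (φ(4),φ(7)) = (1,10) ∈ E(G2) ✓
  (4,8) → (φ(4),φ(8)) = (1,5) ∈ E(G2) ✓
  (4,10) → (φ(4),φ(10)) = (1,3) ∈ E(G2) ✓
  (5,8) → (φ(5),φ(8)) = (0,5) ∈ E(G2) ✓
  (6,8) → (φ(6),φ(8)) = (5,8) ∈ E(G2) ✓
  (6,9) → (φ(6),φ(9)) = (7,8) ∈ E(G2) ✓
  (6,10) → (φ(6),φ(10)) = (3,8) ∈ E(G2) ✓
  (7,9) → (φ(7),φ(9)) = (7,10) ∈ E(G2) ✓
All 29 edges of G1 map to edges of G2, and |E(G1)| = |E(G2)| = 29, so φ is a bijection on edges as well as vertices. Hence G1 ≅ G2.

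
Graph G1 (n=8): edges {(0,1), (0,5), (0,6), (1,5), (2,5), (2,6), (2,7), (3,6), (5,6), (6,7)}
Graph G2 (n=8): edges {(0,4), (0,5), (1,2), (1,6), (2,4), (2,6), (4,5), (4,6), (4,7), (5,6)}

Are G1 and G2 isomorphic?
Yes, isomorphic

The graphs are isomorphic.
One valid mapping φ: V(G1) → V(G2): 0→2, 1→1, 2→5, 3→7, 4→3, 5→6, 6→4, 7→0

Verify φ preserves adjacency — for each edge of G1, its image is an edge of G2:
  (0,1) → (φ(0),φ(1)) = (1,2) ∈ E(G2) ✓
  (0,5) → (φ(0),φ(5)) = (2,6) ∈ E(G2) ✓
  (0,6) → (φ(0),φ(6)) = (2,4) ∈ E(G2) ✓
  (1,5) → (φ(1),φ(5)) = (1,6) ∈ E(G2) ✓
  (2,5) → (φ(2),φ(5)) = (5,6) ∈ E(G2) ✓
  (2,6) → (φ(2),φ(6)) = (4,5) ∈ E(G2) ✓
  (2,7) → (φ(2),φ(7)) = (0,5) ∈ E(G2) ✓
  (3,6) → (φ(3),φ(6)) = (4,7) ∈ E(G2) ✓
  (5,6) → (φ(5),φ(6)) = (4,6) ∈ E(G2) ✓
  (6,7) → (φ(6),φ(7)) = (0,4) ∈ E(G2) ✓
All 10 edges of G1 map to edges of G2, and |E(G1)| = |E(G2)| = 10, so φ is a bijection on edges as well as vertices. Hence G1 ≅ G2.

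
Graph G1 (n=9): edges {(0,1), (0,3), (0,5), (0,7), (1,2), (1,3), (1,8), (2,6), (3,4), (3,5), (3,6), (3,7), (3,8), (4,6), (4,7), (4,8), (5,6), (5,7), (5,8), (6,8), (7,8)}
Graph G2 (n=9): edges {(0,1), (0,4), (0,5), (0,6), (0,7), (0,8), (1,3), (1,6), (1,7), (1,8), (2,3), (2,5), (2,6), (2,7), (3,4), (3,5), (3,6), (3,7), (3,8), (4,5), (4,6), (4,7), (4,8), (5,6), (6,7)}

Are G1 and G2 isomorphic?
No, not isomorphic

The graphs are NOT isomorphic.

Degrees in G1: deg(0)=4, deg(1)=4, deg(2)=2, deg(3)=7, deg(4)=4, deg(5)=5, deg(6)=5, deg(7)=5, deg(8)=6.
Sorted degree sequence of G1: [7, 6, 5, 5, 5, 4, 4, 4, 2].
Degrees in G2: deg(0)=6, deg(1)=5, deg(2)=4, deg(3)=7, deg(4)=6, deg(5)=5, deg(6)=7, deg(7)=6, deg(8)=4.
Sorted degree sequence of G2: [7, 7, 6, 6, 6, 5, 5, 4, 4].
The (sorted) degree sequence is an isomorphism invariant, so since G1 and G2 have different degree sequences they cannot be isomorphic.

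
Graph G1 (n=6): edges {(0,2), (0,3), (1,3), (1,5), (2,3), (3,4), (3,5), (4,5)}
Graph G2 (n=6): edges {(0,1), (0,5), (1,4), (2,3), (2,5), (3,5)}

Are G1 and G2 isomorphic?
No, not isomorphic

The graphs are NOT isomorphic.

Counting triangles (3-cliques): G1 has 3, G2 has 1.
Triangle count is an isomorphism invariant, so differing triangle counts rule out isomorphism.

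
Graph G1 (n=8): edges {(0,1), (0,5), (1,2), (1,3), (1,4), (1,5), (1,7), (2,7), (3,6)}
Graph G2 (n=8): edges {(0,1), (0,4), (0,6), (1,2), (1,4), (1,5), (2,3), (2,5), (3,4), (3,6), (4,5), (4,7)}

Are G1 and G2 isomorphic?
No, not isomorphic

The graphs are NOT isomorphic.

Counting triangles (3-cliques): G1 has 2, G2 has 3.
Triangle count is an isomorphism invariant, so differing triangle counts rule out isomorphism.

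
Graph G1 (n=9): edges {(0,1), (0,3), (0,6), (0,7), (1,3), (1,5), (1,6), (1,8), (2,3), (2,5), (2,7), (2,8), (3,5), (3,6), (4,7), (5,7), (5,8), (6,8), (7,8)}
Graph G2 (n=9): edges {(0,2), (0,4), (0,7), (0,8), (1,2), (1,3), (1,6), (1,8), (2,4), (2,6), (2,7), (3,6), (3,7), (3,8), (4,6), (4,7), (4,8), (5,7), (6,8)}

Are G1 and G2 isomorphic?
Yes, isomorphic

The graphs are isomorphic.
One valid mapping φ: V(G1) → V(G2): 0→3, 1→6, 2→0, 3→8, 4→5, 5→4, 6→1, 7→7, 8→2

Verify φ preserves adjacency — for each edge of G1, its image is an edge of G2:
  (0,1) → (φ(0),φ(1)) = (3,6) ∈ E(G2) ✓
  (0,3) → (φ(0),φ(3)) = (3,8) ∈ E(G2) ✓
  (0,6) → (φ(0),φ(6)) = (1,3) ∈ E(G2) ✓
  (0,7) → (φ(0),φ(7)) = (3,7) ∈ E(G2) ✓
  (1,3) → (φ(1),φ(3)) = (6,8) ∈ E(G2) ✓
  (1,5) → (φ(1),φ(5)) = (4,6) ∈ E(G2) ✓
  (1,6) → (φ(1),φ(6)) = (1,6) ∈ E(G2) ✓
  (1,8) → (φ(1),φ(8)) = (2,6) ∈ E(G2) ✓
  (2,3) → (φ(2),φ(3)) = (0,8) ∈ E(G2) ✓
  (2,5) → (φ(2),φ(5)) = (0,4) ∈ E(G2) ✓
  (2,7) → (φ(2),φ(7)) = (0,7) ∈ E(G2) ✓
  (2,8) → (φ(2),φ(8)) = (0,2) ∈ E(G2) ✓
  (3,5) → (φ(3),φ(5)) = (4,8) ∈ E(G2) ✓
  (3,6) → (φ(3),φ(6)) = (1,8) ∈ E(G2) ✓
  (4,7) → (φ(4),φ(7)) = (5,7) ∈ E(G2) ✓
  (5,7) → (φ(5),φ(7)) = (4,7) ∈ E(G2) ✓
  (5,8) → (φ(5),φ(8)) = (2,4) ∈ E(G2) ✓
  (6,8) → (φ(6),φ(8)) = (1,2) ∈ E(G2) ✓
  (7,8) → (φ(7),φ(8)) = (2,7) ∈ E(G2) ✓
All 19 edges of G1 map to edges of G2, and |E(G1)| = |E(G2)| = 19, so φ is a bijection on edges as well as vertices. Hence G1 ≅ G2.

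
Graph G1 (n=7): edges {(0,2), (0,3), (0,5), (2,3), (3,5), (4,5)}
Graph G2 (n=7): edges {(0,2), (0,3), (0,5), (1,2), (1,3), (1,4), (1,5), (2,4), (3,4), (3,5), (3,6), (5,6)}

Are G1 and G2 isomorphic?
No, not isomorphic

The graphs are NOT isomorphic.

Counting triangles (3-cliques): G1 has 2, G2 has 5.
Triangle count is an isomorphism invariant, so differing triangle counts rule out isomorphism.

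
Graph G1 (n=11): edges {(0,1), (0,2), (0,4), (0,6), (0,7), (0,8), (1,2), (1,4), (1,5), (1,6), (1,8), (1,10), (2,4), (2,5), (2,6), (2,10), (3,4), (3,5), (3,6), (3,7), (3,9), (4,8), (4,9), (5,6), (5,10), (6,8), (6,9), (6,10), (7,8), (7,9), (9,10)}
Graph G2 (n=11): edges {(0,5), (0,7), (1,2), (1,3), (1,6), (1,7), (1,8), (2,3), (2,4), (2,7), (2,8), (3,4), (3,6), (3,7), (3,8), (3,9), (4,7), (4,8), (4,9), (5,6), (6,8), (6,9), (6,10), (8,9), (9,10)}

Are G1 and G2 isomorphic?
No, not isomorphic

The graphs are NOT isomorphic.

Degrees in G1: deg(0)=6, deg(1)=7, deg(2)=6, deg(3)=5, deg(4)=6, deg(5)=5, deg(6)=8, deg(7)=4, deg(8)=5, deg(9)=5, deg(10)=5.
Sorted degree sequence of G1: [8, 7, 6, 6, 6, 5, 5, 5, 5, 5, 4].
Degrees in G2: deg(0)=2, deg(1)=5, deg(2)=5, deg(3)=7, deg(4)=5, deg(5)=2, deg(6)=6, deg(7)=5, deg(8)=6, deg(9)=5, deg(10)=2.
Sorted degree sequence of G2: [7, 6, 6, 5, 5, 5, 5, 5, 2, 2, 2].
The (sorted) degree sequence is an isomorphism invariant, so since G1 and G2 have different degree sequences they cannot be isomorphic.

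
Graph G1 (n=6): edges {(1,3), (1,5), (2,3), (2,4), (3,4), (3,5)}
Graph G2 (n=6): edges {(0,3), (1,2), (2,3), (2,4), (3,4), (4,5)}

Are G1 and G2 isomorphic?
No, not isomorphic

The graphs are NOT isomorphic.

Counting triangles (3-cliques): G1 has 2, G2 has 1.
Triangle count is an isomorphism invariant, so differing triangle counts rule out isomorphism.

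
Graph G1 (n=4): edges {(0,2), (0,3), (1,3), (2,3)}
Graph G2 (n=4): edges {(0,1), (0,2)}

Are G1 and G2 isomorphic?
No, not isomorphic

The graphs are NOT isomorphic.

Degrees in G1: deg(0)=2, deg(1)=1, deg(2)=2, deg(3)=3.
Sorted degree sequence of G1: [3, 2, 2, 1].
Degrees in G2: deg(0)=2, deg(1)=1, deg(2)=1, deg(3)=0.
Sorted degree sequence of G2: [2, 1, 1, 0].
The (sorted) degree sequence is an isomorphism invariant, so since G1 and G2 have different degree sequences they cannot be isomorphic.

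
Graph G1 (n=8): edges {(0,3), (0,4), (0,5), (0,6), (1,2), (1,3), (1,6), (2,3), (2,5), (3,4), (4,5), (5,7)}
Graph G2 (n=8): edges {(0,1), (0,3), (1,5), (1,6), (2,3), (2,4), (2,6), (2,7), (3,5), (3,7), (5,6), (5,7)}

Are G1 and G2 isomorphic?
Yes, isomorphic

The graphs are isomorphic.
One valid mapping φ: V(G1) → V(G2): 0→3, 1→1, 2→6, 3→5, 4→7, 5→2, 6→0, 7→4

Verify φ preserves adjacency — for each edge of G1, its image is an edge of G2:
  (0,3) → (φ(0),φ(3)) = (3,5) ∈ E(G2) ✓
  (0,4) → (φ(0),φ(4)) = (3,7) ∈ E(G2) ✓
  (0,5) → (φ(0),φ(5)) = (2,3) ∈ E(G2) ✓
  (0,6) → (φ(0),φ(6)) = (0,3) ∈ E(G2) ✓
  (1,2) → (φ(1),φ(2)) = (1,6) ∈ E(G2) ✓
  (1,3) → (φ(1),φ(3)) = (1,5) ∈ E(G2) ✓
  (1,6) → (φ(1),φ(6)) = (0,1) ∈ E(G2) ✓
  (2,3) → (φ(2),φ(3)) = (5,6) ∈ E(G2) ✓
  (2,5) → (φ(2),φ(5)) = (2,6) ∈ E(G2) ✓
  (3,4) → (φ(3),φ(4)) = (5,7) ∈ E(G2) ✓
  (4,5) → (φ(4),φ(5)) = (2,7) ∈ E(G2) ✓
  (5,7) → (φ(5),φ(7)) = (2,4) ∈ E(G2) ✓
All 12 edges of G1 map to edges of G2, and |E(G1)| = |E(G2)| = 12, so φ is a bijection on edges as well as vertices. Hence G1 ≅ G2.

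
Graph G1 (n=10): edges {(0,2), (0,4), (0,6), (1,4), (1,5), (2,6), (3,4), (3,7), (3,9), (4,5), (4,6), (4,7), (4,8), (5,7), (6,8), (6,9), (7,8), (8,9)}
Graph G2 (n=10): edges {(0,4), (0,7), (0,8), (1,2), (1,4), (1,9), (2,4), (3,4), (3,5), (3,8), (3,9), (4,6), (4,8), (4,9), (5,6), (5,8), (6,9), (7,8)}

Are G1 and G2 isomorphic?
Yes, isomorphic

The graphs are isomorphic.
One valid mapping φ: V(G1) → V(G2): 0→0, 1→2, 2→7, 3→6, 4→4, 5→1, 6→8, 7→9, 8→3, 9→5

Verify φ preserves adjacency — for each edge of G1, its image is an edge of G2:
  (0,2) → (φ(0),φ(2)) = (0,7) ∈ E(G2) ✓
  (0,4) → (φ(0),φ(4)) = (0,4) ∈ E(G2) ✓
  (0,6) → (φ(0),φ(6)) = (0,8) ∈ E(G2) ✓
  (1,4) → (φ(1),φ(4)) = (2,4) ∈ E(G2) ✓
  (1,5) → (φ(1),φ(5)) = (1,2) ∈ E(G2) ✓
  (2,6) → (φ(2),φ(6)) = (7,8) ∈ E(G2) ✓
  (3,4) → (φ(3),φ(4)) = (4,6) ∈ E(G2) ✓
  (3,7) → (φ(3),φ(7)) = (6,9) ∈ E(G2) ✓
  (3,9) → (φ(3),φ(9)) = (5,6) ∈ E(G2) ✓
  (4,5) → (φ(4),φ(5)) = (1,4) ∈ E(G2) ✓
  (4,6) → (φ(4),φ(6)) = (4,8) ∈ E(G2) ✓
  (4,7) → (φ(4),φ(7)) = (4,9) ∈ E(G2) ✓
  (4,8) → (φ(4),φ(8)) = (3,4) ∈ E(G2) ✓
  (5,7) → (φ(5),φ(7)) = (1,9) ∈ E(G2) ✓
  (6,8) → (φ(6),φ(8)) = (3,8) ∈ E(G2) ✓
  (6,9) → (φ(6),φ(9)) = (5,8) ∈ E(G2) ✓
  (7,8) → (φ(7),φ(8)) = (3,9) ∈ E(G2) ✓
  (8,9) → (φ(8),φ(9)) = (3,5) ∈ E(G2) ✓
All 18 edges of G1 map to edges of G2, and |E(G1)| = |E(G2)| = 18, so φ is a bijection on edges as well as vertices. Hence G1 ≅ G2.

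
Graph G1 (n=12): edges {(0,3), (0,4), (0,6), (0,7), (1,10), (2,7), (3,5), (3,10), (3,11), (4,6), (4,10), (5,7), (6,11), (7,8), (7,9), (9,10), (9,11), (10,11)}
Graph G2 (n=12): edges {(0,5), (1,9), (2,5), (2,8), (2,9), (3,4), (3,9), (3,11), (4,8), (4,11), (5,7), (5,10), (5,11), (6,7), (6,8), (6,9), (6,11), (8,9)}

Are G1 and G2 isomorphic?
Yes, isomorphic

The graphs are isomorphic.
One valid mapping φ: V(G1) → V(G2): 0→11, 1→1, 2→10, 3→6, 4→3, 5→7, 6→4, 7→5, 8→0, 9→2, 10→9, 11→8

Verify φ preserves adjacency — for each edge of G1, its image is an edge of G2:
  (0,3) → (φ(0),φ(3)) = (6,11) ∈ E(G2) ✓
  (0,4) → (φ(0),φ(4)) = (3,11) ∈ E(G2) ✓
  (0,6) → (φ(0),φ(6)) = (4,11) ∈ E(G2) ✓
  (0,7) → (φ(0),φ(7)) = (5,11) ∈ E(G2) ✓
  (1,10) → (φ(1),φ(10)) = (1,9) ∈ E(G2) ✓
  (2,7) → (φ(2),φ(7)) = (5,10) ∈ E(G2) ✓
  (3,5) → (φ(3),φ(5)) = (6,7) ∈ E(G2) ✓
  (3,10) → (φ(3),φ(10)) = (6,9) ∈ E(G2) ✓
  (3,11) → (φ(3),φ(11)) = (6,8) ∈ E(G2) ✓
  (4,6) → (φ(4),φ(6)) = (3,4) ∈ E(G2) ✓
  (4,10) → (φ(4),φ(10)) = (3,9) ∈ E(G2) ✓
  (5,7) → (φ(5),φ(7)) = (5,7) ∈ E(G2) ✓
  (6,11) → (φ(6),φ(11)) = (4,8) ∈ E(G2) ✓
  (7,8) → (φ(7),φ(8)) = (0,5) ∈ E(G2) ✓
  (7,9) → (φ(7),φ(9)) = (2,5) ∈ E(G2) ✓
  (9,10) → (φ(9),φ(10)) = (2,9) ∈ E(G2) ✓
  (9,11) → (φ(9),φ(11)) = (2,8) ∈ E(G2) ✓
  (10,11) → (φ(10),φ(11)) = (8,9) ∈ E(G2) ✓
All 18 edges of G1 map to edges of G2, and |E(G1)| = |E(G2)| = 18, so φ is a bijection on edges as well as vertices. Hence G1 ≅ G2.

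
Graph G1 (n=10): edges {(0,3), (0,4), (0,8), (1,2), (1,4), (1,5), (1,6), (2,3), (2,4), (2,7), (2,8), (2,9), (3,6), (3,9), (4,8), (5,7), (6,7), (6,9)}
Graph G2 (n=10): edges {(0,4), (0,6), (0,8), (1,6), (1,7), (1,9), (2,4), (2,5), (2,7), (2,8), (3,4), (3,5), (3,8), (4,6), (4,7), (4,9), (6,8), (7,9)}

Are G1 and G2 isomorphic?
Yes, isomorphic

The graphs are isomorphic.
One valid mapping φ: V(G1) → V(G2): 0→1, 1→2, 2→4, 3→6, 4→7, 5→5, 6→8, 7→3, 8→9, 9→0

Verify φ preserves adjacency — for each edge of G1, its image is an edge of G2:
  (0,3) → (φ(0),φ(3)) = (1,6) ∈ E(G2) ✓
  (0,4) → (φ(0),φ(4)) = (1,7) ∈ E(G2) ✓
  (0,8) → (φ(0),φ(8)) = (1,9) ∈ E(G2) ✓
  (1,2) → (φ(1),φ(2)) = (2,4) ∈ E(G2) ✓
  (1,4) → (φ(1),φ(4)) = (2,7) ∈ E(G2) ✓
  (1,5) → (φ(1),φ(5)) = (2,5) ∈ E(G2) ✓
  (1,6) → (φ(1),φ(6)) = (2,8) ∈ E(G2) ✓
  (2,3) → (φ(2),φ(3)) = (4,6) ∈ E(G2) ✓
  (2,4) → (φ(2),φ(4)) = (4,7) ∈ E(G2) ✓
  (2,7) → (φ(2),φ(7)) = (3,4) ∈ E(G2) ✓
  (2,8) → (φ(2),φ(8)) = (4,9) ∈ E(G2) ✓
  (2,9) → (φ(2),φ(9)) = (0,4) ∈ E(G2) ✓
  (3,6) → (φ(3),φ(6)) = (6,8) ∈ E(G2) ✓
  (3,9) → (φ(3),φ(9)) = (0,6) ∈ E(G2) ✓
  (4,8) → (φ(4),φ(8)) = (7,9) ∈ E(G2) ✓
  (5,7) → (φ(5),φ(7)) = (3,5) ∈ E(G2) ✓
  (6,7) → (φ(6),φ(7)) = (3,8) ∈ E(G2) ✓
  (6,9) → (φ(6),φ(9)) = (0,8) ∈ E(G2) ✓
All 18 edges of G1 map to edges of G2, and |E(G1)| = |E(G2)| = 18, so φ is a bijection on edges as well as vertices. Hence G1 ≅ G2.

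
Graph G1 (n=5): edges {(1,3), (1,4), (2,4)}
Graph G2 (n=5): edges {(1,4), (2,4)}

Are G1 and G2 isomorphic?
No, not isomorphic

The graphs are NOT isomorphic.

Degrees in G1: deg(0)=0, deg(1)=2, deg(2)=1, deg(3)=1, deg(4)=2.
Sorted degree sequence of G1: [2, 2, 1, 1, 0].
Degrees in G2: deg(0)=0, deg(1)=1, deg(2)=1, deg(3)=0, deg(4)=2.
Sorted degree sequence of G2: [2, 1, 1, 0, 0].
The (sorted) degree sequence is an isomorphism invariant, so since G1 and G2 have different degree sequences they cannot be isomorphic.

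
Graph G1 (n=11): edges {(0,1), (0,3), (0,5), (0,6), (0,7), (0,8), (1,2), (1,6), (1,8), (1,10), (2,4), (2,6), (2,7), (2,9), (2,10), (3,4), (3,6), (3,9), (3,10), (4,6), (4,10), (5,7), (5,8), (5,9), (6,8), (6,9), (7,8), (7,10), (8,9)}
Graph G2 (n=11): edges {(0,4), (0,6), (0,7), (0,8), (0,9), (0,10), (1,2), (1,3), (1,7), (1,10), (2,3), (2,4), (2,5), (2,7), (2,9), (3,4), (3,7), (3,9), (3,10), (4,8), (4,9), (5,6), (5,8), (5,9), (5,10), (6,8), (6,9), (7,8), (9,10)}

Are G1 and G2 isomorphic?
Yes, isomorphic

The graphs are isomorphic.
One valid mapping φ: V(G1) → V(G2): 0→2, 1→4, 2→0, 3→5, 4→6, 5→1, 6→9, 7→7, 8→3, 9→10, 10→8

Verify φ preserves adjacency — for each edge of G1, its image is an edge of G2:
  (0,1) → (φ(0),φ(1)) = (2,4) ∈ E(G2) ✓
  (0,3) → (φ(0),φ(3)) = (2,5) ∈ E(G2) ✓
  (0,5) → (φ(0),φ(5)) = (1,2) ∈ E(G2) ✓
  (0,6) → (φ(0),φ(6)) = (2,9) ∈ E(G2) ✓
  (0,7) → (φ(0),φ(7)) = (2,7) ∈ E(G2) ✓
  (0,8) → (φ(0),φ(8)) = (2,3) ∈ E(G2) ✓
  (1,2) → (φ(1),φ(2)) = (0,4) ∈ E(G2) ✓
  (1,6) → (φ(1),φ(6)) = (4,9) ∈ E(G2) ✓
  (1,8) → (φ(1),φ(8)) = (3,4) ∈ E(G2) ✓
  (1,10) → (φ(1),φ(10)) = (4,8) ∈ E(G2) ✓
  (2,4) → (φ(2),φ(4)) = (0,6) ∈ E(G2) ✓
  (2,6) → (φ(2),φ(6)) = (0,9) ∈ E(G2) ✓
  (2,7) → (φ(2),φ(7)) = (0,7) ∈ E(G2) ✓
  (2,9) → (φ(2),φ(9)) = (0,10) ∈ E(G2) ✓
  (2,10) → (φ(2),φ(10)) = (0,8) ∈ E(G2) ✓
  (3,4) → (φ(3),φ(4)) = (5,6) ∈ E(G2) ✓
  (3,6) → (φ(3),φ(6)) = (5,9) ∈ E(G2) ✓
  (3,9) → (φ(3),φ(9)) = (5,10) ∈ E(G2) ✓
  (3,10) → (φ(3),φ(10)) = (5,8) ∈ E(G2) ✓
  (4,6) → (φ(4),φ(6)) = (6,9) ∈ E(G2) ✓
  (4,10) → (φ(4),φ(10)) = (6,8) ∈ E(G2) ✓
  (5,7) → (φ(5),φ(7)) = (1,7) ∈ E(G2) ✓
  (5,8) → (φ(5),φ(8)) = (1,3) ∈ E(G2) ✓
  (5,9) → (φ(5),φ(9)) = (1,10) ∈ E(G2) ✓
  (6,8) → (φ(6),φ(8)) = (3,9) ∈ E(G2) ✓
  (6,9) → (φ(6),φ(9)) = (9,10) ∈ E(G2) ✓
  (7,8) → (φ(7),φ(8)) = (3,7) ∈ E(G2) ✓
  (7,10) → (φ(7),φ(10)) = (7,8) ∈ E(G2) ✓
  (8,9) → (φ(8),φ(9)) = (3,10) ∈ E(G2) ✓
All 29 edges of G1 map to edges of G2, and |E(G1)| = |E(G2)| = 29, so φ is a bijection on edges as well as vertices. Hence G1 ≅ G2.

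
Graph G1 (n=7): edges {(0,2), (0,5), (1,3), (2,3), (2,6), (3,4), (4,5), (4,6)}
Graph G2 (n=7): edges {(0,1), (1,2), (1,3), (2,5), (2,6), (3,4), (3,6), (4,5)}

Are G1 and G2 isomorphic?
Yes, isomorphic

The graphs are isomorphic.
One valid mapping φ: V(G1) → V(G2): 0→5, 1→0, 2→2, 3→1, 4→3, 5→4, 6→6

Verify φ preserves adjacency — for each edge of G1, its image is an edge of G2:
  (0,2) → (φ(0),φ(2)) = (2,5) ∈ E(G2) ✓
  (0,5) → (φ(0),φ(5)) = (4,5) ∈ E(G2) ✓
  (1,3) → (φ(1),φ(3)) = (0,1) ∈ E(G2) ✓
  (2,3) → (φ(2),φ(3)) = (1,2) ∈ E(G2) ✓
  (2,6) → (φ(2),φ(6)) = (2,6) ∈ E(G2) ✓
  (3,4) → (φ(3),φ(4)) = (1,3) ∈ E(G2) ✓
  (4,5) → (φ(4),φ(5)) = (3,4) ∈ E(G2) ✓
  (4,6) → (φ(4),φ(6)) = (3,6) ∈ E(G2) ✓
All 8 edges of G1 map to edges of G2, and |E(G1)| = |E(G2)| = 8, so φ is a bijection on edges as well as vertices. Hence G1 ≅ G2.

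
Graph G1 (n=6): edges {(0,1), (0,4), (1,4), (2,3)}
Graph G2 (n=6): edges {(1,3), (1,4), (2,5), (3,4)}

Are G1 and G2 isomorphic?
Yes, isomorphic

The graphs are isomorphic.
One valid mapping φ: V(G1) → V(G2): 0→3, 1→4, 2→2, 3→5, 4→1, 5→0

Verify φ preserves adjacency — for each edge of G1, its image is an edge of G2:
  (0,1) → (φ(0),φ(1)) = (3,4) ∈ E(G2) ✓
  (0,4) → (φ(0),φ(4)) = (1,3) ∈ E(G2) ✓
  (1,4) → (φ(1),φ(4)) = (1,4) ∈ E(G2) ✓
  (2,3) → (φ(2),φ(3)) = (2,5) ∈ E(G2) ✓
All 4 edges of G1 map to edges of G2, and |E(G1)| = |E(G2)| = 4, so φ is a bijection on edges as well as vertices. Hence G1 ≅ G2.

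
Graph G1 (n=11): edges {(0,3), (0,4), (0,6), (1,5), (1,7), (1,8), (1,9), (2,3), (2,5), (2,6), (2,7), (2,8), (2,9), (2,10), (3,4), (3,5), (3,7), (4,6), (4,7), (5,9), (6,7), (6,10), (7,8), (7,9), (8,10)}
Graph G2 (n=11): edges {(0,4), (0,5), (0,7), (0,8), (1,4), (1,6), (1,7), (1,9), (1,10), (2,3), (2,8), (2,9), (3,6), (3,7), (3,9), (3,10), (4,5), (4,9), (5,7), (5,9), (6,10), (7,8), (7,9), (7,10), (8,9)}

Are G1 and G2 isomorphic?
Yes, isomorphic

The graphs are isomorphic.
One valid mapping φ: V(G1) → V(G2): 0→6, 1→0, 2→9, 3→1, 4→10, 5→4, 6→3, 7→7, 8→8, 9→5, 10→2

Verify φ preserves adjacency — for each edge of G1, its image is an edge of G2:
  (0,3) → (φ(0),φ(3)) = (1,6) ∈ E(G2) ✓
  (0,4) → (φ(0),φ(4)) = (6,10) ∈ E(G2) ✓
  (0,6) → (φ(0),φ(6)) = (3,6) ∈ E(G2) ✓
  (1,5) → (φ(1),φ(5)) = (0,4) ∈ E(G2) ✓
  (1,7) → (φ(1),φ(7)) = (0,7) ∈ E(G2) ✓
  (1,8) → (φ(1),φ(8)) = (0,8) ∈ E(G2) ✓
  (1,9) → (φ(1),φ(9)) = (0,5) ∈ E(G2) ✓
  (2,3) → (φ(2),φ(3)) = (1,9) ∈ E(G2) ✓
  (2,5) → (φ(2),φ(5)) = (4,9) ∈ E(G2) ✓
  (2,6) → (φ(2),φ(6)) = (3,9) ∈ E(G2) ✓
  (2,7) → (φ(2),φ(7)) = (7,9) ∈ E(G2) ✓
  (2,8) → (φ(2),φ(8)) = (8,9) ∈ E(G2) ✓
  (2,9) → (φ(2),φ(9)) = (5,9) ∈ E(G2) ✓
  (2,10) → (φ(2),φ(10)) = (2,9) ∈ E(G2) ✓
  (3,4) → (φ(3),φ(4)) = (1,10) ∈ E(G2) ✓
  (3,5) → (φ(3),φ(5)) = (1,4) ∈ E(G2) ✓
  (3,7) → (φ(3),φ(7)) = (1,7) ∈ E(G2) ✓
  (4,6) → (φ(4),φ(6)) = (3,10) ∈ E(G2) ✓
  (4,7) → (φ(4),φ(7)) = (7,10) ∈ E(G2) ✓
  (5,9) → (φ(5),φ(9)) = (4,5) ∈ E(G2) ✓
  (6,7) → (φ(6),φ(7)) = (3,7) ∈ E(G2) ✓
  (6,10) → (φ(6),φ(10)) = (2,3) ∈ E(G2) ✓
  (7,8) → (φ(7),φ(8)) = (7,8) ∈ E(G2) ✓
  (7,9) → (φ(7),φ(9)) = (5,7) ∈ E(G2) ✓
  (8,10) → (φ(8),φ(10)) = (2,8) ∈ E(G2) ✓
All 25 edges of G1 map to edges of G2, and |E(G1)| = |E(G2)| = 25, so φ is a bijection on edges as well as vertices. Hence G1 ≅ G2.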